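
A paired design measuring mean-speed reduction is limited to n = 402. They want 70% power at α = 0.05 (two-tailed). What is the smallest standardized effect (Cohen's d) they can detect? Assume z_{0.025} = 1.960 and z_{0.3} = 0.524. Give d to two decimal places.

For a single sample (or paired design) of n = 402: d_min = (z_{α/2} + z_β)/√n.
z-sum = 1.960 + 0.524 = 2.484.
d_min = 2.484 / √402 = 2.484 / 20.050 = 0.124.

d_min ≈ 0.12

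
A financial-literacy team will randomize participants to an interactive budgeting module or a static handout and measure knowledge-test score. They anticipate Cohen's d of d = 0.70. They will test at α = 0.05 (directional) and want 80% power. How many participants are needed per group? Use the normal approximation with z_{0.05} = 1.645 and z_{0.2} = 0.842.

n = 26 per group

For two independent groups with equal n: n = 2·((z_{α} + z_β) / d)².
z_{α} + z_β = 1.645 + 0.842 = 2.487.
n = 2 × (2.487 / 0.70)² = 2 × 3.553² = 2 × 12.62 = 25.2.
Round up to the next whole participant.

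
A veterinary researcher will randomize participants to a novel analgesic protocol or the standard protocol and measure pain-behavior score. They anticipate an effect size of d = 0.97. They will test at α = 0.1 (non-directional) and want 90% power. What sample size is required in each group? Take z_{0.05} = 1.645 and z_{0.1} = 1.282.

For two independent groups with equal n: n = 2·((z_{α/2} + z_β) / d)².
z_{α/2} + z_β = 1.645 + 1.282 = 2.927.
n = 2 × (2.927 / 0.97)² = 2 × 3.018² = 2 × 9.11 = 18.2.
Round up to the next whole participant.

n = 19 per group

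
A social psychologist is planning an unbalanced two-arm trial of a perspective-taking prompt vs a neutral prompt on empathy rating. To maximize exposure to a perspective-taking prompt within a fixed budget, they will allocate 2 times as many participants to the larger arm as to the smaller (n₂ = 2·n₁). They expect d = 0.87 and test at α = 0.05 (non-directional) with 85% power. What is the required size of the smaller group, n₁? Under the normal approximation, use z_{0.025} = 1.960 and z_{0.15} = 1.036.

With allocation ratio k = n₂/n₁ = 2, Var(x̄₁−x̄₂) = σ²(1/n₁ + 1/(k·n₁)) = σ²·(k+1)/(k·n₁).
So n₁ = (1 + 1/k)·((z_{α/2} + z_β)/d)² = 1.500 × (2.996/0.87)².
n₁ = 1.500 × 11.86 = 17.8.
Round up: n₁ = 18, giving n₂ = 2 × 18 = 36.

n₁ = 18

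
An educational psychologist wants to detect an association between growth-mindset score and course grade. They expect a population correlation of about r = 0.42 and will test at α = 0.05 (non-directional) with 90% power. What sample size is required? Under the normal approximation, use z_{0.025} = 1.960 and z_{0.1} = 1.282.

Fisher's z: C = ½·ln((1+r)/(1−r)) = ½·ln(2.4483) = 0.4477.
n = ((z_{α/2} + z_β)/C)² + 3.
(1.960 + 1.282) / 0.4477 = 3.242 / 0.4477 = 7.241.
n = 7.241² + 3 = 52.44 + 3 = 55.4.
Round up.

n = 56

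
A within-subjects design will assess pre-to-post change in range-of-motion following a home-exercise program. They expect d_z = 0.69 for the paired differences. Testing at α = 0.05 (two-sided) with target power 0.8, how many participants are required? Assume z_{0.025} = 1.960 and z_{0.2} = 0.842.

For a paired (one-sample on differences) test: n = ((z_{α/2} + z_β) / d)².
z_{α/2} + z_β = 1.960 + 0.842 = 2.802.
n = (2.802 / 0.69)² = 4.061² = 16.49.
Round up.

n = 17 pairs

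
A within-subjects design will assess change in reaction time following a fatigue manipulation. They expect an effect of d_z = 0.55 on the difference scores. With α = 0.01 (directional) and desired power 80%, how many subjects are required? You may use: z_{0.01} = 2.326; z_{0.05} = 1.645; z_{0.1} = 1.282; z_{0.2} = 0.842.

For a paired (one-sample on differences) test: n = ((z_{α} + z_β) / d)².
z_{α} + z_β = 2.326 + 0.842 = 3.168.
n = (3.168 / 0.55)² = 5.760² = 33.18.
Round up.

n = 34 pairs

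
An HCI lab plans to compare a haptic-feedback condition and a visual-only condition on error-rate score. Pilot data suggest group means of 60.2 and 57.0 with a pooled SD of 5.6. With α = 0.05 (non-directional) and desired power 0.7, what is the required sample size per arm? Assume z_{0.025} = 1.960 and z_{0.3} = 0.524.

Cohen's d = |M₁ − M₂| / SD_pooled = |60.2 − 57.0| / 5.6 = 3.2 / 5.6 = 0.571.
For two independent groups with equal n: n = 2·((z_{α/2} + z_β) / d)².
z_{α/2} + z_β = 1.960 + 0.524 = 2.484.
n = 2 × (2.484 / 0.571)² = 2 × 4.350² = 2 × 18.92 = 37.8.
Round up to the next whole participant.

n = 38 per group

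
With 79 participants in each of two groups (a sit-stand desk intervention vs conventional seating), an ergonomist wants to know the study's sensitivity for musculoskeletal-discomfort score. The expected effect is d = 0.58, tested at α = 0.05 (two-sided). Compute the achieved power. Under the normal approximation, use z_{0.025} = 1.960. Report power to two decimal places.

For two equal groups, power = Φ(d·√(n/2) − z_{α/2}).
d·√(n/2) = 0.58 × √(79/2) = 0.58 × 6.285 = 3.645.
z_β = 3.645 − 1.960 = 1.685.
Power = Φ(1.685) = 0.954.

power ≈ 0.95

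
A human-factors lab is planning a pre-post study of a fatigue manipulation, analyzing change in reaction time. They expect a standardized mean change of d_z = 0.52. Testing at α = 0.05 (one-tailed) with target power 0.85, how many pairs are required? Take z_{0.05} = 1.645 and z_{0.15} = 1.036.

n = 27 pairs

For a paired (one-sample on differences) test: n = ((z_{α} + z_β) / d)².
z_{α} + z_β = 1.645 + 1.036 = 2.681.
n = (2.681 / 0.52)² = 5.156² = 26.58.
Round up.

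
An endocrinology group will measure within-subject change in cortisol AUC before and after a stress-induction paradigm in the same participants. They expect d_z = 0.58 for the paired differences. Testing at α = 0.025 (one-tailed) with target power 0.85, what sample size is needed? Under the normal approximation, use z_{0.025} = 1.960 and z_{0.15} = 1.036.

For a paired (one-sample on differences) test: n = ((z_{α} + z_β) / d)².
z_{α} + z_β = 1.960 + 1.036 = 2.996.
n = (2.996 / 0.58)² = 5.166² = 26.68.
Round up.

n = 27 pairs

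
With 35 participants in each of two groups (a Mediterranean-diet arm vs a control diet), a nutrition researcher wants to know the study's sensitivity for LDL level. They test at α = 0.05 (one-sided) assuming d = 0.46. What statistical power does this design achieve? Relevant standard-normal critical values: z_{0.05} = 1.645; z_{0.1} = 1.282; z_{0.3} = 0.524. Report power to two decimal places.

For two equal groups, power = Φ(d·√(n/2) − z_{α}).
d·√(n/2) = 0.46 × √(35/2) = 0.46 × 4.183 = 1.924.
z_β = 1.924 − 1.645 = 0.279.
Power = Φ(0.279) = 0.610.

power ≈ 0.61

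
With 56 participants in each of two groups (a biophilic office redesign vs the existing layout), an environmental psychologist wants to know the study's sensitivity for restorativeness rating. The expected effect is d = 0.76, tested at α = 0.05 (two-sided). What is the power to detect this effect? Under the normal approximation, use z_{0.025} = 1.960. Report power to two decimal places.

For two equal groups, power = Φ(d·√(n/2) − z_{α/2}).
d·√(n/2) = 0.76 × √(56/2) = 0.76 × 5.292 = 4.022.
z_β = 4.022 − 1.960 = 2.062.
Power = Φ(2.062) = 0.980.

power ≈ 0.98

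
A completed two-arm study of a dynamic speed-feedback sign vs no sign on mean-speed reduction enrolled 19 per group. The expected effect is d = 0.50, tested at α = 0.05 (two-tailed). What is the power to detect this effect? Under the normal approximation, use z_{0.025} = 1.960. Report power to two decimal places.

power ≈ 0.34

For two equal groups, power = Φ(d·√(n/2) − z_{α/2}).
d·√(n/2) = 0.50 × √(19/2) = 0.50 × 3.082 = 1.541.
z_β = 1.541 − 1.960 = -0.419.
Power = Φ(-0.419) = 0.338.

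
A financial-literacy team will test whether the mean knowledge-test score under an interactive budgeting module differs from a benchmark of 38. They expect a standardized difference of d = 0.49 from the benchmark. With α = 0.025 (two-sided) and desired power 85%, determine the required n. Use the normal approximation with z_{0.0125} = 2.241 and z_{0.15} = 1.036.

For a one-sample test: n = ((z_{α/2} + z_β) / d)².
z_{α/2} + z_β = 2.241 + 1.036 = 3.277.
n = (3.277 / 0.49)² = 6.688² = 44.73.
Round up.

n = 45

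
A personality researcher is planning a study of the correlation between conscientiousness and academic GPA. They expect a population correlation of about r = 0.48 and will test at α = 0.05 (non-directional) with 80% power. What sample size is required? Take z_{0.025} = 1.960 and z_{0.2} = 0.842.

Fisher's z: C = ½·ln((1+r)/(1−r)) = ½·ln(2.8462) = 0.5230.
n = ((z_{α/2} + z_β)/C)² + 3.
(1.960 + 0.842) / 0.5230 = 2.802 / 0.5230 = 5.358.
n = 5.358² + 3 = 28.70 + 3 = 31.7.
Round up.

n = 32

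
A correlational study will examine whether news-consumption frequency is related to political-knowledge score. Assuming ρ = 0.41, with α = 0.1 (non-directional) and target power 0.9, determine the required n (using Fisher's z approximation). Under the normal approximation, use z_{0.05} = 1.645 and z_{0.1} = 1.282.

n = 49

Fisher's z: C = ½·ln((1+r)/(1−r)) = ½·ln(2.3898) = 0.4356.
n = ((z_{α/2} + z_β)/C)² + 3.
(1.645 + 1.282) / 0.4356 = 2.927 / 0.4356 = 6.719.
n = 6.719² + 3 = 45.15 + 3 = 48.2.
Round up.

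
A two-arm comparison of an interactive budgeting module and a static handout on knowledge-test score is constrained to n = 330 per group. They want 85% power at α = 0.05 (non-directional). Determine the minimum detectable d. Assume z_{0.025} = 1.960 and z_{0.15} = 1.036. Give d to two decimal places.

For two independent groups of n = 330 each: d_min = (z_{α/2} + z_β)·√(2/n).
z-sum = 1.960 + 1.036 = 2.996.
d_min = 2.996 × √(2/330) = 2.996 × 0.0778 = 0.233.

d_min ≈ 0.23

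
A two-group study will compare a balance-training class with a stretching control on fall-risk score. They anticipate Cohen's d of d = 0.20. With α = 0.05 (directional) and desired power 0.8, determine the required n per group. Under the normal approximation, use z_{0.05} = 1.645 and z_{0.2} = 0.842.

For two independent groups with equal n: n = 2·((z_{α} + z_β) / d)².
z_{α} + z_β = 1.645 + 0.842 = 2.487.
n = 2 × (2.487 / 0.20)² = 2 × 12.435² = 2 × 154.63 = 309.3.
Round up to the next whole participant.

n = 310 per group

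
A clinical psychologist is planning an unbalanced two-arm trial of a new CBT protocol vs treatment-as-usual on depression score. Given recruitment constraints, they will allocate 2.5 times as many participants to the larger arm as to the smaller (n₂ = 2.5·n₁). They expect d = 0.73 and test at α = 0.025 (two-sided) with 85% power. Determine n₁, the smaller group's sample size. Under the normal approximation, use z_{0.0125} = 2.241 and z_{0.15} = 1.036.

n₁ = 29

With allocation ratio k = n₂/n₁ = 2.5, Var(x̄₁−x̄₂) = σ²(1/n₁ + 1/(k·n₁)) = σ²·(k+1)/(k·n₁).
So n₁ = (1 + 1/k)·((z_{α/2} + z_β)/d)² = 1.400 × (3.277/0.73)².
n₁ = 1.400 × 20.15 = 28.2.
Round up: n₁ = 29, giving n₂ = ⌈2.5 × 29⌉ = ⌈72.5⌉ = 73.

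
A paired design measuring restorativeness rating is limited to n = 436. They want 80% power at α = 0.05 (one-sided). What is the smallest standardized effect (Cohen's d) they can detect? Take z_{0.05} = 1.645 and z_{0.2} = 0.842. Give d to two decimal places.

d_min ≈ 0.12

For a single sample (or paired design) of n = 436: d_min = (z_{α} + z_β)/√n.
z-sum = 1.645 + 0.842 = 2.487.
d_min = 2.487 / √436 = 2.487 / 20.881 = 0.119.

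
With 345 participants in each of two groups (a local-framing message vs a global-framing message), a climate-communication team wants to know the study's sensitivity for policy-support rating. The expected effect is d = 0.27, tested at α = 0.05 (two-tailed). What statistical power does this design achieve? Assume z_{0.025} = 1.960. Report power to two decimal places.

power ≈ 0.94

For two equal groups, power = Φ(d·√(n/2) − z_{α/2}).
d·√(n/2) = 0.27 × √(345/2) = 0.27 × 13.134 = 3.546.
z_β = 3.546 − 1.960 = 1.586.
Power = Φ(1.586) = 0.944.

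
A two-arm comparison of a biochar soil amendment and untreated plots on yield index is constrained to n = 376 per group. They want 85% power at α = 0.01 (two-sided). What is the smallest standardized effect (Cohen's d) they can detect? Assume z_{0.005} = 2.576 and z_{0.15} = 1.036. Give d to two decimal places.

For two independent groups of n = 376 each: d_min = (z_{α/2} + z_β)·√(2/n).
z-sum = 2.576 + 1.036 = 3.612.
d_min = 3.612 × √(2/376) = 3.612 × 0.0729 = 0.263.

d_min ≈ 0.26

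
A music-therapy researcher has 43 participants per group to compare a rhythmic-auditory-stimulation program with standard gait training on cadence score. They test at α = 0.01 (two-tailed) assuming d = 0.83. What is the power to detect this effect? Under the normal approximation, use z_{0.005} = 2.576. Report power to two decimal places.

power ≈ 0.90

For two equal groups, power = Φ(d·√(n/2) − z_{α/2}).
d·√(n/2) = 0.83 × √(43/2) = 0.83 × 4.637 = 3.849.
z_β = 3.849 − 2.576 = 1.273.
Power = Φ(1.273) = 0.898.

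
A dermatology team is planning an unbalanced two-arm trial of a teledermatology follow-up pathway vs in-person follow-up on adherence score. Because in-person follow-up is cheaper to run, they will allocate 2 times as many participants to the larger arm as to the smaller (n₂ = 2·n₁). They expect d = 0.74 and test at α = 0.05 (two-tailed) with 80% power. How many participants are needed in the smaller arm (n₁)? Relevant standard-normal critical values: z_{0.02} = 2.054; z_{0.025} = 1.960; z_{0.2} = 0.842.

n₁ = 22

With allocation ratio k = n₂/n₁ = 2, Var(x̄₁−x̄₂) = σ²(1/n₁ + 1/(k·n₁)) = σ²·(k+1)/(k·n₁).
So n₁ = (1 + 1/k)·((z_{α/2} + z_β)/d)² = 1.500 × (2.802/0.74)².
n₁ = 1.500 × 14.34 = 21.5.
Round up: n₁ = 22, giving n₂ = 2 × 22 = 44.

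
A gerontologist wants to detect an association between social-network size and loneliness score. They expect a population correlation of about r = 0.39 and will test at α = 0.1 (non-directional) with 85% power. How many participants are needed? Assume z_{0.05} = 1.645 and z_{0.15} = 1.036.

n = 46

Fisher's z: C = ½·ln((1+r)/(1−r)) = ½·ln(2.2787) = 0.4118.
n = ((z_{α/2} + z_β)/C)² + 3.
(1.645 + 1.036) / 0.4118 = 2.681 / 0.4118 = 6.510.
n = 6.510² + 3 = 42.39 + 3 = 45.4.
Round up.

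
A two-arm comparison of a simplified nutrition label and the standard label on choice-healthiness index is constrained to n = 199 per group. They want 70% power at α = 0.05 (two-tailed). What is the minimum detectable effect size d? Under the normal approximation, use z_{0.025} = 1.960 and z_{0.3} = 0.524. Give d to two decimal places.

d_min ≈ 0.25

For two independent groups of n = 199 each: d_min = (z_{α/2} + z_β)·√(2/n).
z-sum = 1.960 + 0.524 = 2.484.
d_min = 2.484 × √(2/199) = 2.484 × 0.1003 = 0.249.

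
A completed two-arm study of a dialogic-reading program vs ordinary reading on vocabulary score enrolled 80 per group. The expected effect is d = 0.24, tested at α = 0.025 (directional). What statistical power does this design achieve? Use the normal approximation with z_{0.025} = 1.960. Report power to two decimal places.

For two equal groups, power = Φ(d·√(n/2) − z_{α}).
d·√(n/2) = 0.24 × √(80/2) = 0.24 × 6.325 = 1.518.
z_β = 1.518 − 1.960 = -0.442.
Power = Φ(-0.442) = 0.329.

power ≈ 0.33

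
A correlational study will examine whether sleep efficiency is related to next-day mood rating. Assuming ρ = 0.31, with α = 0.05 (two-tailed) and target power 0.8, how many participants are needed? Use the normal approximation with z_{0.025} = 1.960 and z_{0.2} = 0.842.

n = 80

Fisher's z: C = ½·ln((1+r)/(1−r)) = ½·ln(1.8986) = 0.3205.
n = ((z_{α/2} + z_β)/C)² + 3.
(1.960 + 0.842) / 0.3205 = 2.802 / 0.3205 = 8.743.
n = 8.743² + 3 = 76.43 + 3 = 79.4.
Round up.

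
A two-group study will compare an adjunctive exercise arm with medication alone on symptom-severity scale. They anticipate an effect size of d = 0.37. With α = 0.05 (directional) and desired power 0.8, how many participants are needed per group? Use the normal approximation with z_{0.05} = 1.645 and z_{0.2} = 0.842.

For two independent groups with equal n: n = 2·((z_{α} + z_β) / d)².
z_{α} + z_β = 1.645 + 0.842 = 2.487.
n = 2 × (2.487 / 0.37)² = 2 × 6.722² = 2 × 45.18 = 90.4.
Round up to the next whole participant.

n = 91 per group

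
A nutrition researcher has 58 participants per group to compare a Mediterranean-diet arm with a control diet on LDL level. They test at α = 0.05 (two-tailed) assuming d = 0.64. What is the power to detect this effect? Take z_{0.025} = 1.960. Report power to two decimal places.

power ≈ 0.93

For two equal groups, power = Φ(d·√(n/2) − z_{α/2}).
d·√(n/2) = 0.64 × √(58/2) = 0.64 × 5.385 = 3.447.
z_β = 3.447 − 1.960 = 1.487.
Power = Φ(1.487) = 0.931.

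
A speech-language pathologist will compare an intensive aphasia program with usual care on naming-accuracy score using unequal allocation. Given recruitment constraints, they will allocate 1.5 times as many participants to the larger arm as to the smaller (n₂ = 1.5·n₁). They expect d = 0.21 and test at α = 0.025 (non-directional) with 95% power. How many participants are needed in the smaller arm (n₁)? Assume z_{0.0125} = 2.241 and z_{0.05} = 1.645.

With allocation ratio k = n₂/n₁ = 1.5, Var(x̄₁−x̄₂) = σ²(1/n₁ + 1/(k·n₁)) = σ²·(k+1)/(k·n₁).
So n₁ = (1 + 1/k)·((z_{α/2} + z_β)/d)² = 1.667 × (3.886/0.21)².
n₁ = 1.667 × 342.43 = 570.7.
Round up: n₁ = 571, giving n₂ = ⌈1.5 × 571⌉ = ⌈856.5⌉ = 857.

n₁ = 571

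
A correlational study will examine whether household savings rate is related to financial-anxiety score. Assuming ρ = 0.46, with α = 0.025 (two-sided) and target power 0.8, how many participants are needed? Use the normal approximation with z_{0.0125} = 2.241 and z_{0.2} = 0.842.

Fisher's z: C = ½·ln((1+r)/(1−r)) = ½·ln(2.7037) = 0.4973.
n = ((z_{α/2} + z_β)/C)² + 3.
(2.241 + 0.842) / 0.4973 = 3.083 / 0.4973 = 6.199.
n = 6.199² + 3 = 38.43 + 3 = 41.4.
Round up.

n = 42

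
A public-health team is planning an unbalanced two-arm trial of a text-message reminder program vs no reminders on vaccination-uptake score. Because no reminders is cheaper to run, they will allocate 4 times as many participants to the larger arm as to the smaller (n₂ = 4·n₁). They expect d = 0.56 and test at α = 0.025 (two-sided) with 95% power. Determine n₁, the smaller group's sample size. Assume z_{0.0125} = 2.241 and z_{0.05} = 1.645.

n₁ = 61

With allocation ratio k = n₂/n₁ = 4, Var(x̄₁−x̄₂) = σ²(1/n₁ + 1/(k·n₁)) = σ²·(k+1)/(k·n₁).
So n₁ = (1 + 1/k)·((z_{α/2} + z_β)/d)² = 1.250 × (3.886/0.56)².
n₁ = 1.250 × 48.15 = 60.2.
Round up: n₁ = 61, giving n₂ = 4 × 61 = 244.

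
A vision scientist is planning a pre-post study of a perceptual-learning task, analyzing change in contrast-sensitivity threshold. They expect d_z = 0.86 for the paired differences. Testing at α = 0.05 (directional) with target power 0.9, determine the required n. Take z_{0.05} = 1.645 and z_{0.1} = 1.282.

For a paired (one-sample on differences) test: n = ((z_{α} + z_β) / d)².
z_{α} + z_β = 1.645 + 1.282 = 2.927.
n = (2.927 / 0.86)² = 3.403² = 11.58.
Round up.

n = 12 pairs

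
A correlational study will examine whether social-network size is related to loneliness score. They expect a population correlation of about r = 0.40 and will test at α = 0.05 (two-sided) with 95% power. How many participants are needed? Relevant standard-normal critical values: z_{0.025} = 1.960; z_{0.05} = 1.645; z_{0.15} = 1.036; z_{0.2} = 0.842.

n = 76

Fisher's z: C = ½·ln((1+r)/(1−r)) = ½·ln(2.3333) = 0.4236.
n = ((z_{α/2} + z_β)/C)² + 3.
(1.960 + 1.645) / 0.4236 = 3.605 / 0.4236 = 8.510.
n = 8.510² + 3 = 72.43 + 3 = 75.4.
Round up.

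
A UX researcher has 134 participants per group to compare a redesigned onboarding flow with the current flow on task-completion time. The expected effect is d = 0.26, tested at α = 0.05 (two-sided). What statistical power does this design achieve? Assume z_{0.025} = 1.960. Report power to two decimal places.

power ≈ 0.57

For two equal groups, power = Φ(d·√(n/2) − z_{α/2}).
d·√(n/2) = 0.26 × √(134/2) = 0.26 × 8.185 = 2.128.
z_β = 2.128 − 1.960 = 0.168.
Power = Φ(0.168) = 0.567.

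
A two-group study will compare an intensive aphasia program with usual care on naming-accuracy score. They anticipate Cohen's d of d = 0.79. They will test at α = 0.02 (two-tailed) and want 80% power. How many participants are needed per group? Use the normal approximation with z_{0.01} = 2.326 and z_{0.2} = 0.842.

n = 33 per group

For two independent groups with equal n: n = 2·((z_{α/2} + z_β) / d)².
z_{α/2} + z_β = 2.326 + 0.842 = 3.168.
n = 2 × (3.168 / 0.79)² = 2 × 4.010² = 2 × 16.08 = 32.2.
Round up to the next whole participant.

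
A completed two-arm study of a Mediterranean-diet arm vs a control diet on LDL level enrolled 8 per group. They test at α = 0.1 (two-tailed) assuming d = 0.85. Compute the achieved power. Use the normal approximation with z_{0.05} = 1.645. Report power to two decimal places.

For two equal groups, power = Φ(d·√(n/2) − z_{α/2}).
d·√(n/2) = 0.85 × √(8/2) = 0.85 × 2.000 = 1.700.
z_β = 1.700 − 1.645 = 0.055.
Power = Φ(0.055) = 0.522.

power ≈ 0.52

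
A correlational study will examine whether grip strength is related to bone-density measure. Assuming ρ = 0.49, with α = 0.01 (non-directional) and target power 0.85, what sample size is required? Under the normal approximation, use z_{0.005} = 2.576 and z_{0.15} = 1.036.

Fisher's z: C = ½·ln((1+r)/(1−r)) = ½·ln(2.9216) = 0.5361.
n = ((z_{α/2} + z_β)/C)² + 3.
(2.576 + 1.036) / 0.5361 = 3.612 / 0.5361 = 6.738.
n = 6.738² + 3 = 45.39 + 3 = 48.4.
Round up.

n = 49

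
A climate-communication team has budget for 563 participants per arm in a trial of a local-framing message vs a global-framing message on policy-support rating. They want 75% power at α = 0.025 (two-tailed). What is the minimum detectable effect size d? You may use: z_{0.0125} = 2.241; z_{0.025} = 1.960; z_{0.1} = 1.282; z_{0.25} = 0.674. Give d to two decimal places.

For two independent groups of n = 563 each: d_min = (z_{α/2} + z_β)·√(2/n).
z-sum = 2.241 + 0.674 = 2.915.
d_min = 2.915 × √(2/563) = 2.915 × 0.0596 = 0.174.

d_min ≈ 0.17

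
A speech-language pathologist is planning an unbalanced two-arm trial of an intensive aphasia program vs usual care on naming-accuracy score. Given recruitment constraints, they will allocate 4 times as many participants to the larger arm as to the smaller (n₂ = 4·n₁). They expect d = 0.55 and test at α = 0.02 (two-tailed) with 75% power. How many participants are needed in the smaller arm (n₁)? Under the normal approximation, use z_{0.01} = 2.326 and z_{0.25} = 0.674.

n₁ = 38

With allocation ratio k = n₂/n₁ = 4, Var(x̄₁−x̄₂) = σ²(1/n₁ + 1/(k·n₁)) = σ²·(k+1)/(k·n₁).
So n₁ = (1 + 1/k)·((z_{α/2} + z_β)/d)² = 1.250 × (3.000/0.55)².
n₁ = 1.250 × 29.75 = 37.2.
Round up: n₁ = 38, giving n₂ = 4 × 38 = 152.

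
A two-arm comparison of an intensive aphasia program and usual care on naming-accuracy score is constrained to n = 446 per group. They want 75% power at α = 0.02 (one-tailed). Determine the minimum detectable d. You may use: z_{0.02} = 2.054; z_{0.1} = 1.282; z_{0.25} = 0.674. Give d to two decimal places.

For two independent groups of n = 446 each: d_min = (z_{α} + z_β)·√(2/n).
z-sum = 2.054 + 0.674 = 2.728.
d_min = 2.728 × √(2/446) = 2.728 × 0.0670 = 0.183.

d_min ≈ 0.18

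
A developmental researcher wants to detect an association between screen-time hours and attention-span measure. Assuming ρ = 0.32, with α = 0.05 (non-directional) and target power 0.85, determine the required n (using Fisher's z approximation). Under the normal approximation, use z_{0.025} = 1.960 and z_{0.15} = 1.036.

Fisher's z: C = ½·ln((1+r)/(1−r)) = ½·ln(1.9412) = 0.3316.
n = ((z_{α/2} + z_β)/C)² + 3.
(1.960 + 1.036) / 0.3316 = 2.996 / 0.3316 = 9.035.
n = 9.035² + 3 = 81.63 + 3 = 84.6.
Round up.

n = 85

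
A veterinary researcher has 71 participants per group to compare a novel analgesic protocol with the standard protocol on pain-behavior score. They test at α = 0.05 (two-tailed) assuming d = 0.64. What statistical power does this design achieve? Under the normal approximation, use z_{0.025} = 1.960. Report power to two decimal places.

power ≈ 0.97

For two equal groups, power = Φ(d·√(n/2) − z_{α/2}).
d·√(n/2) = 0.64 × √(71/2) = 0.64 × 5.958 = 3.813.
z_β = 3.813 − 1.960 = 1.853.
Power = Φ(1.853) = 0.968.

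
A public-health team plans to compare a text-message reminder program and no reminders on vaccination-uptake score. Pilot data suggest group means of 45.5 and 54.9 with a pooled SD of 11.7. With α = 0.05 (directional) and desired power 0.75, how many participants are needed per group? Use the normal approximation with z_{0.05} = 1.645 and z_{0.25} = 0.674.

n = 17 per group

Cohen's d = |M₁ − M₂| / SD_pooled = |45.5 − 54.9| / 11.7 = 9.4 / 11.7 = 0.803.
For two independent groups with equal n: n = 2·((z_{α} + z_β) / d)².
z_{α} + z_β = 1.645 + 0.674 = 2.319.
n = 2 × (2.319 / 0.803)² = 2 × 2.888² = 2 × 8.34 = 16.7.
Round up to the next whole participant.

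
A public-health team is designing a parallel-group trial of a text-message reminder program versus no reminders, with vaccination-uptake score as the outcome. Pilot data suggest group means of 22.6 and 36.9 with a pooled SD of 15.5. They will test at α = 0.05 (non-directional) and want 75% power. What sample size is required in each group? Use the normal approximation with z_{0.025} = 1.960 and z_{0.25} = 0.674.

Cohen's d = |M₁ − M₂| / SD_pooled = |22.6 − 36.9| / 15.5 = 14.3 / 15.5 = 0.923.
For two independent groups with equal n: n = 2·((z_{α/2} + z_β) / d)².
z_{α/2} + z_β = 1.960 + 0.674 = 2.634.
n = 2 × (2.634 / 0.923)² = 2 × 2.854² = 2 × 8.14 = 16.3.
Round up to the next whole participant.

n = 17 per group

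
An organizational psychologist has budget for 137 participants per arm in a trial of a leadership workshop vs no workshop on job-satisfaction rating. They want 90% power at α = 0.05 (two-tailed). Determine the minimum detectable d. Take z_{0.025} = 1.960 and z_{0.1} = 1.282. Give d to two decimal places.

d_min ≈ 0.39

For two independent groups of n = 137 each: d_min = (z_{α/2} + z_β)·√(2/n).
z-sum = 1.960 + 1.282 = 3.242.
d_min = 3.242 × √(2/137) = 3.242 × 0.1208 = 0.392.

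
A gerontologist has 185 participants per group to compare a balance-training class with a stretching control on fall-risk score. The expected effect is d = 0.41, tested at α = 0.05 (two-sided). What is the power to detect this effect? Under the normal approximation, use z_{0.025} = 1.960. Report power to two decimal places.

For two equal groups, power = Φ(d·√(n/2) − z_{α/2}).
d·√(n/2) = 0.41 × √(185/2) = 0.41 × 9.618 = 3.943.
z_β = 3.943 − 1.960 = 1.983.
Power = Φ(1.983) = 0.976.

power ≈ 0.98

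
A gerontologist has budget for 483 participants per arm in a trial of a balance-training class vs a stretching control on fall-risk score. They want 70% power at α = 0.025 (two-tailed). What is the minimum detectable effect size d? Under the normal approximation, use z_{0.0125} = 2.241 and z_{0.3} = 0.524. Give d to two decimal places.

For two independent groups of n = 483 each: d_min = (z_{α/2} + z_β)·√(2/n).
z-sum = 2.241 + 0.524 = 2.765.
d_min = 2.765 × √(2/483) = 2.765 × 0.0643 = 0.178.

d_min ≈ 0.18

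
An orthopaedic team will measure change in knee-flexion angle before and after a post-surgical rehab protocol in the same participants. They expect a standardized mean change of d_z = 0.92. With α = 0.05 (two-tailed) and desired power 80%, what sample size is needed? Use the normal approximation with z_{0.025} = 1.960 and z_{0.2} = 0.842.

For a paired (one-sample on differences) test: n = ((z_{α/2} + z_β) / d)².
z_{α/2} + z_β = 1.960 + 0.842 = 2.802.
n = (2.802 / 0.92)² = 3.046² = 9.28.
Round up.

n = 10 pairs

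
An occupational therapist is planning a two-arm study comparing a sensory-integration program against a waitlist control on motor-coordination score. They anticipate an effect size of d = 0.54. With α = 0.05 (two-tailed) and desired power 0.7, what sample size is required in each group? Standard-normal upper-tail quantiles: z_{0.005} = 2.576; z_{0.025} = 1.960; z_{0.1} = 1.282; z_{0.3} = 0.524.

For two independent groups with equal n: n = 2·((z_{α/2} + z_β) / d)².
z_{α/2} + z_β = 1.960 + 0.524 = 2.484.
n = 2 × (2.484 / 0.54)² = 2 × 4.600² = 2 × 21.16 = 42.3.
Round up to the next whole participant.

n = 43 per group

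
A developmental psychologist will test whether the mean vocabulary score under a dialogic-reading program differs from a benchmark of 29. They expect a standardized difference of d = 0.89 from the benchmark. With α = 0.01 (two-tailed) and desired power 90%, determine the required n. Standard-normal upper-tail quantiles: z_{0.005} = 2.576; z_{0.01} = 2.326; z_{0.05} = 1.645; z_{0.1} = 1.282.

n = 19

For a one-sample test: n = ((z_{α/2} + z_β) / d)².
z_{α/2} + z_β = 2.576 + 1.282 = 3.858.
n = (3.858 / 0.89)² = 4.335² = 18.79.
Round up.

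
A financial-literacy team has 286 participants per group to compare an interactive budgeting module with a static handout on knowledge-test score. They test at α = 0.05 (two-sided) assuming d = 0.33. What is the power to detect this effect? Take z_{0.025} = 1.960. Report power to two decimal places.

power ≈ 0.98

For two equal groups, power = Φ(d·√(n/2) − z_{α/2}).
d·√(n/2) = 0.33 × √(286/2) = 0.33 × 11.958 = 3.946.
z_β = 3.946 − 1.960 = 1.986.
Power = Φ(1.986) = 0.976.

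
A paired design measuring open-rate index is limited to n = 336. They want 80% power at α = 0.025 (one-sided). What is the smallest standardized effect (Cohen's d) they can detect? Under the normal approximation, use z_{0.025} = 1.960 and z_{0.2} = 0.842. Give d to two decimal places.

For a single sample (or paired design) of n = 336: d_min = (z_{α} + z_β)/√n.
z-sum = 1.960 + 0.842 = 2.802.
d_min = 2.802 / √336 = 2.802 / 18.330 = 0.153.

d_min ≈ 0.15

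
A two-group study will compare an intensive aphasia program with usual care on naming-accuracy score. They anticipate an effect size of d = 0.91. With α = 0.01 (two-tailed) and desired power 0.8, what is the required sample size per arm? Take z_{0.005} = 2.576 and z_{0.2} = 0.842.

For two independent groups with equal n: n = 2·((z_{α/2} + z_β) / d)².
z_{α/2} + z_β = 2.576 + 0.842 = 3.418.
n = 2 × (3.418 / 0.91)² = 2 × 3.756² = 2 × 14.11 = 28.2.
Round up to the next whole participant.

n = 29 per group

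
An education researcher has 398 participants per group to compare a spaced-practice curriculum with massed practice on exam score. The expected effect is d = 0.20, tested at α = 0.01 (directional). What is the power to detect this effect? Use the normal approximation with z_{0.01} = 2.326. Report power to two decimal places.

power ≈ 0.69

For two equal groups, power = Φ(d·√(n/2) − z_{α}).
d·√(n/2) = 0.20 × √(398/2) = 0.20 × 14.107 = 2.821.
z_β = 2.821 − 2.326 = 0.495.
Power = Φ(0.495) = 0.690.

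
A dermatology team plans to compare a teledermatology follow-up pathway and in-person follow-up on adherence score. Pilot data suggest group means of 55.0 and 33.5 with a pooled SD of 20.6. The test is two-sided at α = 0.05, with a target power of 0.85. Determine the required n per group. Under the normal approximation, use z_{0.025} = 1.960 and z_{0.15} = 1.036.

Cohen's d = |M₁ − M₂| / SD_pooled = |55.0 − 33.5| / 20.6 = 21.5 / 20.6 = 1.044.
For two independent groups with equal n: n = 2·((z_{α/2} + z_β) / d)².
z_{α/2} + z_β = 1.960 + 1.036 = 2.996.
n = 2 × (2.996 / 1.044)² = 2 × 2.870² = 2 × 8.24 = 16.5.
Round up to the next whole participant.

n = 17 per group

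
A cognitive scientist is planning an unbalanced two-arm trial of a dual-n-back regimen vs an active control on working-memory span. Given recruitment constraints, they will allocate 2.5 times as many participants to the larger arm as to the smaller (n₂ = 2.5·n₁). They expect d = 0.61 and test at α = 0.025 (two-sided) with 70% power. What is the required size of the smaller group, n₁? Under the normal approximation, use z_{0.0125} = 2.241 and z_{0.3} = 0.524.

With allocation ratio k = n₂/n₁ = 2.5, Var(x̄₁−x̄₂) = σ²(1/n₁ + 1/(k·n₁)) = σ²·(k+1)/(k·n₁).
So n₁ = (1 + 1/k)·((z_{α/2} + z_β)/d)² = 1.400 × (2.765/0.61)².
n₁ = 1.400 × 20.55 = 28.8.
Round up: n₁ = 29, giving n₂ = ⌈2.5 × 29⌉ = ⌈72.5⌉ = 73.

n₁ = 29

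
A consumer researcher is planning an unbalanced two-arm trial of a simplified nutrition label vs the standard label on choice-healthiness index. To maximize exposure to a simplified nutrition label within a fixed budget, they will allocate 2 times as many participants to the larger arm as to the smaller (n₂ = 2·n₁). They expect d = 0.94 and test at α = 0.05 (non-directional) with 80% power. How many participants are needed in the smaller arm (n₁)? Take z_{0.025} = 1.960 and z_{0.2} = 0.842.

n₁ = 14

With allocation ratio k = n₂/n₁ = 2, Var(x̄₁−x̄₂) = σ²(1/n₁ + 1/(k·n₁)) = σ²·(k+1)/(k·n₁).
So n₁ = (1 + 1/k)·((z_{α/2} + z_β)/d)² = 1.500 × (2.802/0.94)².
n₁ = 1.500 × 8.89 = 13.3.
Round up: n₁ = 14, giving n₂ = 2 × 14 = 28.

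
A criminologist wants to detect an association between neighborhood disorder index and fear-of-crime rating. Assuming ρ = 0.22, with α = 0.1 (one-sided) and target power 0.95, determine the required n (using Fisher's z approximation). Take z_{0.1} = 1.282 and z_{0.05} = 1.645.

Fisher's z: C = ½·ln((1+r)/(1−r)) = ½·ln(1.5641) = 0.2237.
n = ((z_{α} + z_β)/C)² + 3.
(1.282 + 1.645) / 0.2237 = 2.927 / 0.2237 = 13.084.
n = 13.084² + 3 = 171.20 + 3 = 174.2.
Round up.

n = 175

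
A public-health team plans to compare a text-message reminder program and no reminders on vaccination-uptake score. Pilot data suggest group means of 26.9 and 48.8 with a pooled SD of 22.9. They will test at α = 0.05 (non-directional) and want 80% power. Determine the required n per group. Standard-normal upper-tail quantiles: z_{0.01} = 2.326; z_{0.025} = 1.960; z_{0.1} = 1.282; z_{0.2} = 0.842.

n = 18 per group

Cohen's d = |M₁ − M₂| / SD_pooled = |26.9 − 48.8| / 22.9 = 21.9 / 22.9 = 0.956.
For two independent groups with equal n: n = 2·((z_{α/2} + z_β) / d)².
z_{α/2} + z_β = 1.960 + 0.842 = 2.802.
n = 2 × (2.802 / 0.956)² = 2 × 2.931² = 2 × 8.59 = 17.2.
Round up to the next whole participant.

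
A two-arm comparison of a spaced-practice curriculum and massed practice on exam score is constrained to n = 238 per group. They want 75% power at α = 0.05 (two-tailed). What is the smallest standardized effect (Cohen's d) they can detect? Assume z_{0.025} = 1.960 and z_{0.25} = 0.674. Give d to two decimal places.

For two independent groups of n = 238 each: d_min = (z_{α/2} + z_β)·√(2/n).
z-sum = 1.960 + 0.674 = 2.634.
d_min = 2.634 × √(2/238) = 2.634 × 0.0917 = 0.241.

d_min ≈ 0.24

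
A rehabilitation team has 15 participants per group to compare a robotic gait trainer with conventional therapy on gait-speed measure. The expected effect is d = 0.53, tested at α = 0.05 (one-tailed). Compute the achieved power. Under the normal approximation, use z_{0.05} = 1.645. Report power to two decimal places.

For two equal groups, power = Φ(d·√(n/2) − z_{α}).
d·√(n/2) = 0.53 × √(15/2) = 0.53 × 2.739 = 1.451.
z_β = 1.451 − 1.645 = -0.194.
Power = Φ(-0.194) = 0.423.

power ≈ 0.42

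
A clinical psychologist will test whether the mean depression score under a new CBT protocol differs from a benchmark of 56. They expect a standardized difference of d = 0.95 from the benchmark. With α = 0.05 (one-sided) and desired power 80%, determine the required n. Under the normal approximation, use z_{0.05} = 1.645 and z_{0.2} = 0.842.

n = 7

For a one-sample test: n = ((z_{α} + z_β) / d)².
z_{α} + z_β = 1.645 + 0.842 = 2.487.
n = (2.487 / 0.95)² = 2.618² = 6.85.
Round up.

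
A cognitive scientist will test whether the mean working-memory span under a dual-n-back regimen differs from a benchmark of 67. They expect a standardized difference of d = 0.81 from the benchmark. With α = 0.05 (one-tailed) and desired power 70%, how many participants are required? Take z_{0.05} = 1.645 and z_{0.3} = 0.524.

n = 8

For a one-sample test: n = ((z_{α} + z_β) / d)².
z_{α} + z_β = 1.645 + 0.524 = 2.169.
n = (2.169 / 0.81)² = 2.678² = 7.17.
Round up.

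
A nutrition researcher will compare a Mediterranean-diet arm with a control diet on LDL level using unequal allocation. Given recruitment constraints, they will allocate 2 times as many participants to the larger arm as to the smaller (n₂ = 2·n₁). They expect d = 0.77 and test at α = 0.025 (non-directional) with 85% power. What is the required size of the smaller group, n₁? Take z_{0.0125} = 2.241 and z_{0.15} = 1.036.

With allocation ratio k = n₂/n₁ = 2, Var(x̄₁−x̄₂) = σ²(1/n₁ + 1/(k·n₁)) = σ²·(k+1)/(k·n₁).
So n₁ = (1 + 1/k)·((z_{α/2} + z_β)/d)² = 1.500 × (3.277/0.77)².
n₁ = 1.500 × 18.11 = 27.2.
Round up: n₁ = 28, giving n₂ = 2 × 28 = 56.

n₁ = 28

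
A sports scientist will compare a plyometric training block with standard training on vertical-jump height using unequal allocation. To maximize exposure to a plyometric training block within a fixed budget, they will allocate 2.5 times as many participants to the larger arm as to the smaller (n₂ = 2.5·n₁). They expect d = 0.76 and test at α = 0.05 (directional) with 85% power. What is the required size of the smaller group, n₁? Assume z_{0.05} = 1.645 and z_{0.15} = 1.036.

n₁ = 18

With allocation ratio k = n₂/n₁ = 2.5, Var(x̄₁−x̄₂) = σ²(1/n₁ + 1/(k·n₁)) = σ²·(k+1)/(k·n₁).
So n₁ = (1 + 1/k)·((z_{α} + z_β)/d)² = 1.400 × (2.681/0.76)².
n₁ = 1.400 × 12.44 = 17.4.
Round up: n₁ = 18, giving n₂ = 2.5 × 18 = 45.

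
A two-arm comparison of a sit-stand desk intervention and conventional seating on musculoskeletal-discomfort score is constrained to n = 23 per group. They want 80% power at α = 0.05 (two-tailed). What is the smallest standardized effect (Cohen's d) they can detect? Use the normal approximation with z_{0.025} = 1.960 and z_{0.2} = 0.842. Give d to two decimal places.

d_min ≈ 0.83

For two independent groups of n = 23 each: d_min = (z_{α/2} + z_β)·√(2/n).
z-sum = 1.960 + 0.842 = 2.802.
d_min = 2.802 × √(2/23) = 2.802 × 0.2949 = 0.826.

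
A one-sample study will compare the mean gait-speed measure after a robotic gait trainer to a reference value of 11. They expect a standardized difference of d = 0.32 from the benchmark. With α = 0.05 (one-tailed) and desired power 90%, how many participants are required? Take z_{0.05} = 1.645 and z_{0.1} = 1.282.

n = 84

For a one-sample test: n = ((z_{α} + z_β) / d)².
z_{α} + z_β = 1.645 + 1.282 = 2.927.
n = (2.927 / 0.32)² = 9.147² = 83.67.
Round up.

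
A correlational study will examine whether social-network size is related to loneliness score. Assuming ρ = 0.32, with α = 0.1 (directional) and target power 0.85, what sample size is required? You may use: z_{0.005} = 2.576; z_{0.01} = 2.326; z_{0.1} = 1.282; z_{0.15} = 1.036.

Fisher's z: C = ½·ln((1+r)/(1−r)) = ½·ln(1.9412) = 0.3316.
n = ((z_{α} + z_β)/C)² + 3.
(1.282 + 1.036) / 0.3316 = 2.318 / 0.3316 = 6.990.
n = 6.990² + 3 = 48.86 + 3 = 51.9.
Round up.

n = 52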